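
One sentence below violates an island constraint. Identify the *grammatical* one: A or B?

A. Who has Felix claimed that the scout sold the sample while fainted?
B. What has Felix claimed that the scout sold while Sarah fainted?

In A, the wh-phrase is extracted from inside an adjunct island (introduced by "while"), which blocks movement.
In B, the extraction path crosses only that-complement boundaries, which are transparent.
So B is grammatical.

B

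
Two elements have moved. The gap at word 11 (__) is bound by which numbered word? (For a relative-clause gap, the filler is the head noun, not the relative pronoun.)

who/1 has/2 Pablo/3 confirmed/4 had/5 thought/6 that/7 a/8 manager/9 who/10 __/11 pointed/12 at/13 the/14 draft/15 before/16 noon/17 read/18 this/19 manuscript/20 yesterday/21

The marked gap is inside the relative clause, the subject of "pointed".
Its filler is the head noun "manager" (via "who"), at word 9.
(The other dependency links word 1 to a gap after word 4.)

9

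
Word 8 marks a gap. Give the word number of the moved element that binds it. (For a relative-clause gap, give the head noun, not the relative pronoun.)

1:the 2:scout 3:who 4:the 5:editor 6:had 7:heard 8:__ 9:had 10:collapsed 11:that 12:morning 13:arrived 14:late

2

The gap at 8 is the subject of "collapsed", inside a relative clause.
The relative pronoun is "who" (word 3); it is bound by the head noun immediately before it.
Its filler is the head noun "scout", at word 2.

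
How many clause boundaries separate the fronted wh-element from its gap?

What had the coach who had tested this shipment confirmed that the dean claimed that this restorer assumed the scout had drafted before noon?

"what" is extracted from the object of "drafted".
Boundaries crossed, outermost first: [that], [that], [Ø] — 3 in total.

3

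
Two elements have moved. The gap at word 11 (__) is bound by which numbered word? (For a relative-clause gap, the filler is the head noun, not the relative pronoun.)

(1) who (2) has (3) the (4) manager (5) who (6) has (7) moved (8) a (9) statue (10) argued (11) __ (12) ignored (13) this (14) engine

The marked gap is the subject of "ignored".
Its filler is the fronted wh-phrase "who", at word 1.
(The other dependency links word 4 to a gap after word 5.)

1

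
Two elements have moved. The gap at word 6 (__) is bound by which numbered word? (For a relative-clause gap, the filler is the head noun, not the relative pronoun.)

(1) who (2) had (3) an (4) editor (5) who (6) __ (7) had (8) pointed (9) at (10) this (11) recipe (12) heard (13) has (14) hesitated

4

The marked gap is inside the relative clause, the subject of "pointed".
Its filler is the head noun "editor" (via "who"), at word 4.
(The other dependency links word 1 to a gap after word 12.)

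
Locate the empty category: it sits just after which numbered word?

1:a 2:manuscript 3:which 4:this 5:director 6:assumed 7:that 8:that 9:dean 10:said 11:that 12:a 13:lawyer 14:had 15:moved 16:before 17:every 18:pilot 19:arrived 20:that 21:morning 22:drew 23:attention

15

The displaced element is "a manuscript" (word 2).
It is linked across 2 clause boundaries (that → that).
It functions as the direct object of "moved", so the gap sits immediately after word 15 ("moved").
Base order: This director assumed that that dean said that a lawyer had moved a manuscript before every pilot arrived that morning.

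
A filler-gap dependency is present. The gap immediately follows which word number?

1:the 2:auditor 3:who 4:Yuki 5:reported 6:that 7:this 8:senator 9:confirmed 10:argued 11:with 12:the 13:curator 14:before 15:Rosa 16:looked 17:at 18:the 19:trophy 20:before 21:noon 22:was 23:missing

The displaced element is "the auditor" (word 2).
It is linked across 2 clause boundaries (that → Ø).
It functions as the subject of "argued", so the gap sits immediately after word 9 ("confirmed").
Base order: Yuki reported that this senator confirmed that the auditor argued with the curator before Rosa looked at the trophy before noon.

9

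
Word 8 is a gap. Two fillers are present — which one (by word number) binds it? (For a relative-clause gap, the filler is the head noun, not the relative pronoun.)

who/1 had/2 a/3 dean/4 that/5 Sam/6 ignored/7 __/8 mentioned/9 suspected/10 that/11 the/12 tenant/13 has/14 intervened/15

The marked gap is inside the relative clause, the direct object of "ignored".
Its filler is the head noun "dean" (via "that"), at word 4.
(The other dependency links word 1 to a gap after word 9.)

4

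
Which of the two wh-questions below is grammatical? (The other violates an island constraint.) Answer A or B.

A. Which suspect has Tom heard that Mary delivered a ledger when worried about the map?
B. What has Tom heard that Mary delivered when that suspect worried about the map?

B

In A, the wh-phrase is extracted from inside an adjunct island (introduced by "when"), which blocks movement.
In B, the extraction path crosses only that-complement boundaries, which are transparent.
So B is grammatical.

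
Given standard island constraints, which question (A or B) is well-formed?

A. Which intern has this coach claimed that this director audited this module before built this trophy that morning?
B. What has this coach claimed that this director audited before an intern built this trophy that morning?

In A, the wh-phrase is extracted from inside an adjunct island (introduced by "before"), which blocks movement.
In B, the extraction path crosses only that-complement boundaries, which are transparent.
So B is grammatical.

B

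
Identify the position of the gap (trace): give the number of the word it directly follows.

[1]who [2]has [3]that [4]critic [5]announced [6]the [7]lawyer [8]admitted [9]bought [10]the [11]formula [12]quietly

The displaced element is "who" (word 1).
It is linked across 2 clause boundaries (Ø → Ø).
It functions as the subject of "bought", so the gap sits immediately after word 8 ("admitted").
Base order: That critic has announced the lawyer admitted that who bought the formula quietly.

8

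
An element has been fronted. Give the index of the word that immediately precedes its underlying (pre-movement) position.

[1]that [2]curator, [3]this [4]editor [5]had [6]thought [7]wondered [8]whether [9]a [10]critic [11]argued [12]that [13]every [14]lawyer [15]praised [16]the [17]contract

6

The displaced element is "that curator" (word 2).
It is linked across 1 clause boundary (Ø).
It functions as the subject of "wondered", so the gap sits immediately after word 6 ("thought").
Base order: This editor had thought that that curator wondered whether a critic argued that every lawyer praised the contract.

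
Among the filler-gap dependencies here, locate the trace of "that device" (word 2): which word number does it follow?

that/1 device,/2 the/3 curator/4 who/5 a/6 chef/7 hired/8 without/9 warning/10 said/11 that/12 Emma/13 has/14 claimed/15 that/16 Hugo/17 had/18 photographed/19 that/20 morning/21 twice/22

19

The displaced element is "that device" (word 2).
It is linked across 2 clause boundaries (that → that).
It functions as the direct object of "photographed", so the gap sits immediately after word 19 ("photographed").
Base order: The curator who a chef hired without warning said that Emma has claimed that Hugo had photographed that device that morning twice.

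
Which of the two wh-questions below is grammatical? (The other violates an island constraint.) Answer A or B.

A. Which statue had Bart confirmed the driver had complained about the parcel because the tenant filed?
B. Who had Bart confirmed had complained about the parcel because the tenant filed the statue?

In A, the wh-phrase is extracted from inside an adjunct island (introduced by "because"), which blocks movement.
In B, the extraction path crosses only that-complement boundaries, which are transparent.
So B is grammatical.

B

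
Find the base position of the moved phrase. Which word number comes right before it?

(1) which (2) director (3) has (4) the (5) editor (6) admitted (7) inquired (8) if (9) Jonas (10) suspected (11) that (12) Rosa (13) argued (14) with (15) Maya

6

The displaced element is "which director" (word 2).
It is linked across 1 clause boundary (Ø).
It functions as the subject of "inquired", so the gap sits immediately after word 6 ("admitted").
Base order: The editor has admitted which director inquired if Jonas suspected that Rosa argued with Maya.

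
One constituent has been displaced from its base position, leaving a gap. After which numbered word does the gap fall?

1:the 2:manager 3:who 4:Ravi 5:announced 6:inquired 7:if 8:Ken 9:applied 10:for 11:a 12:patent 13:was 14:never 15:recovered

The displaced element is "the manager" (word 2).
It is linked across 1 clause boundary (Ø).
It functions as the subject of "inquired", so the gap sits immediately after word 5 ("announced").
Base order: Ravi announced that the manager inquired if Ken applied for a patent.

5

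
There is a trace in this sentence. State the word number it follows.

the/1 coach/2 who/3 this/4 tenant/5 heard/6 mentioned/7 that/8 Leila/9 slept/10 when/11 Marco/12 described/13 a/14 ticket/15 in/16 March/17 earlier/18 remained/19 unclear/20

6

The displaced element is "the coach" (word 2).
It is linked across 1 clause boundary (Ø).
It functions as the subject of "mentioned", so the gap sits immediately after word 6 ("heard").
Base order: This tenant heard that the coach mentioned that Leila slept when Marco described a ticket in March earlier.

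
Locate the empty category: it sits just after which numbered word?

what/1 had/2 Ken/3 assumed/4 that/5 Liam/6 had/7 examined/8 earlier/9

8

The displaced element is "what" (word 1).
It is linked across 1 clause boundary (that).
It functions as the direct object of "examined", so the gap sits immediately after word 8 ("examined").
Base order: Ken had assumed that Liam had examined what earlier.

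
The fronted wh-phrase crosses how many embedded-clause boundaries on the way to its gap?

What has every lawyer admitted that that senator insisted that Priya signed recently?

2

"what" is extracted from the object of "signed".
Boundaries crossed, outermost first: [that], [that] — 2 in total.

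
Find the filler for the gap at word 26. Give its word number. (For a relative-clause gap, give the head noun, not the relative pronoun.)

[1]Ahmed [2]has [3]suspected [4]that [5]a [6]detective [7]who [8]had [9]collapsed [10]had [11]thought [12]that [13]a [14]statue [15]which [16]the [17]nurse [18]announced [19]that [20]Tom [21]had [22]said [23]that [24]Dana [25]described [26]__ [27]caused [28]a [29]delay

14

The gap at 26 is the object of "described", inside a relative clause.
The relative pronoun is "which" (word 15); it is bound by the head noun immediately before it.
Its filler is the head noun "statue", at word 14.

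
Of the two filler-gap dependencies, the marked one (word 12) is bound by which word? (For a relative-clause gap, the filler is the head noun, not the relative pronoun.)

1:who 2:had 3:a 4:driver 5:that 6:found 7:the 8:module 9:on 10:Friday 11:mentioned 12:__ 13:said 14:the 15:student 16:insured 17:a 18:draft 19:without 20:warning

The marked gap is the subject of "said".
Its filler is the fronted wh-phrase "who", at word 1.
(The other dependency links word 4 to a gap after word 5.)

1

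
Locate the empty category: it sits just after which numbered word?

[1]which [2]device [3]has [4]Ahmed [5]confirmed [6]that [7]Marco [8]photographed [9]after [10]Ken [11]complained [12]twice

8

The displaced element is "which device" (word 2).
It is linked across 1 clause boundary (that).
It functions as the direct object of "photographed", so the gap sits immediately after word 8 ("photographed").
Base order: Ahmed has confirmed that Marco photographed which device after Ken complained twice.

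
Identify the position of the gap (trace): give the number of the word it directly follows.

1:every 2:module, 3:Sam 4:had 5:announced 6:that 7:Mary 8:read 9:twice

The displaced element is "every module" (word 2).
It is linked across 1 clause boundary (that).
It functions as the direct object of "read", so the gap sits immediately after word 8 ("read").
Base order: Sam had announced that Mary read every module twice.

8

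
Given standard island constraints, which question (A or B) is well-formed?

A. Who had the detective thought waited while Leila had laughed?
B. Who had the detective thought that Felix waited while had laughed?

In B, the wh-phrase is extracted from inside an adjunct island (introduced by "while"), which blocks movement.
In A, the extraction path crosses only that-complement boundaries, which are transparent.
So A is grammatical.

A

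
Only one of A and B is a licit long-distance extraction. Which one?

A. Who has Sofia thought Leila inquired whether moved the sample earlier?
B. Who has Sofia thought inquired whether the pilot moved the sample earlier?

B

In A, the wh-phrase is extracted from inside a wh-island (introduced by "whether"), which blocks movement.
In B, the extraction path crosses only that-complement boundaries, which are transparent.
So B is grammatical.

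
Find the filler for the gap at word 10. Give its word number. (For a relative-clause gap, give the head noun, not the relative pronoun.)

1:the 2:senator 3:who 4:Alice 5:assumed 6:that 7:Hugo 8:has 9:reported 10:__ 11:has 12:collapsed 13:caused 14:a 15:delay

The gap at 10 is the subject of "collapsed", inside a relative clause.
The relative pronoun is "who" (word 3); it is bound by the head noun immediately before it.
Its filler is the head noun "senator", at word 2.

2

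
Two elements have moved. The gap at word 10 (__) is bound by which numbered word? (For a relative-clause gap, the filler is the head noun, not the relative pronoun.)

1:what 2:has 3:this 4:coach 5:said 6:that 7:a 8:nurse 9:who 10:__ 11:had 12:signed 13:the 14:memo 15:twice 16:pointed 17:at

The marked gap is inside the relative clause, the subject of "signed".
Its filler is the head noun "nurse" (via "who"), at word 8.
(The other dependency links word 1 to a gap after word 17.)

8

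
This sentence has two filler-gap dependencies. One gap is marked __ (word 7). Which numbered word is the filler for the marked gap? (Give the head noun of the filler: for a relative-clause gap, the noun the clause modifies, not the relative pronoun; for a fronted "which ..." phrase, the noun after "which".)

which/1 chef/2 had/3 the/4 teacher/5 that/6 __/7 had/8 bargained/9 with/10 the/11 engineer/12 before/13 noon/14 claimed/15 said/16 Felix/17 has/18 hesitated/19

5

The marked gap is inside the relative clause, the subject of "bargained".
Its filler is the head noun "teacher" (via "that"), at word 5.
(The other dependency links word 2 to a gap after word 15.)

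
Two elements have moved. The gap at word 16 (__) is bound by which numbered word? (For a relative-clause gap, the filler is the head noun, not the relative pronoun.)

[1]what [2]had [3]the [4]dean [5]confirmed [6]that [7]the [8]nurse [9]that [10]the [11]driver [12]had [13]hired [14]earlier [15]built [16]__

The marked gap is the direct object of "built".
Its filler is the fronted wh-phrase "what", at word 1.
(The other dependency links word 8 to a gap after word 13.)

1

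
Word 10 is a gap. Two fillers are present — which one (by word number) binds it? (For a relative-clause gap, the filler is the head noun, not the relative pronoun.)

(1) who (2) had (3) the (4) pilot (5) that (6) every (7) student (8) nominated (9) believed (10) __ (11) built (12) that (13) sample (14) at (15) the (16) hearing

The marked gap is the subject of "built".
Its filler is the fronted wh-phrase "who", at word 1.
(The other dependency links word 4 to a gap after word 8.)

1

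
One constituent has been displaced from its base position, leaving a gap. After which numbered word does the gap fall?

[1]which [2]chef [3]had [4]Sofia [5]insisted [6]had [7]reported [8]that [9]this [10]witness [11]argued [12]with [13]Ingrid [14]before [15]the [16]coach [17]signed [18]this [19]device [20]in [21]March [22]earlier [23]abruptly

The displaced element is "which chef" (word 2).
It is linked across 1 clause boundary (Ø).
It functions as the subject of "reported", so the gap sits immediately after word 5 ("insisted").
Base order: Sofia had insisted that which chef had reported that this witness argued with Ingrid before the coach signed this device in March earlier abruptly.

5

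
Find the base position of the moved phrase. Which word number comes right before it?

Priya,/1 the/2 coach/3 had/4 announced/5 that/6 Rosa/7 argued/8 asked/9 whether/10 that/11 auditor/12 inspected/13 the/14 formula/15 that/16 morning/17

8

The displaced element is "Priya" (word 1).
It is linked across 2 clause boundaries (that → Ø).
It functions as the subject of "asked", so the gap sits immediately after word 8 ("argued").
Base order: The coach had announced that Rosa argued that Priya asked whether that auditor inspected the formula that morning.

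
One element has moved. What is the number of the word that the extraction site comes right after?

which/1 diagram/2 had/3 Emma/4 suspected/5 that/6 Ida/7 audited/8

8

The displaced element is "which diagram" (word 2).
It is linked across 1 clause boundary (that).
It functions as the direct object of "audited", so the gap sits immediately after word 8 ("audited").
Base order: Emma had suspected that Ida audited which diagram.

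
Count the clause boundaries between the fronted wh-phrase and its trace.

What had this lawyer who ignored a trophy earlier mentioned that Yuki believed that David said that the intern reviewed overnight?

3

"what" is extracted from the object of "reviewed".
Boundaries crossed, outermost first: [that], [that], [that] — 3 in total.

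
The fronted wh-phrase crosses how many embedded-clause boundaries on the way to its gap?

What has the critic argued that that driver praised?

1

"what" is extracted from the object of "praised".
Boundaries crossed, outermost first: [that] — 1 in total.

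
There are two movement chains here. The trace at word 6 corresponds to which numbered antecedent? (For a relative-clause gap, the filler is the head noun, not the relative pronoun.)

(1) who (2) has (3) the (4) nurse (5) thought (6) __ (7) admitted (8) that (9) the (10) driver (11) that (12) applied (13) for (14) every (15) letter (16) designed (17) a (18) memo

1

The marked gap is the subject of "admitted".
Its filler is the fronted wh-phrase "who", at word 1.
(The other dependency links word 10 to a gap after word 11.)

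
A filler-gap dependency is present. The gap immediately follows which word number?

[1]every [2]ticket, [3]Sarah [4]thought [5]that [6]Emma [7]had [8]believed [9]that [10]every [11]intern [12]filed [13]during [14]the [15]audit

The displaced element is "every ticket" (word 2).
It is linked across 2 clause boundaries (that → that).
It functions as the direct object of "filed", so the gap sits immediately after word 12 ("filed").
Base order: Sarah thought that Emma had believed that every intern filed every ticket during the audit.

12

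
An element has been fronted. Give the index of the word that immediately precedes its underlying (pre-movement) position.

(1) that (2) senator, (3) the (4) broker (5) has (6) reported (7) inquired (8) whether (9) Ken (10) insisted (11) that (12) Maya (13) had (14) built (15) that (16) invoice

6

The displaced element is "that senator" (word 2).
It is linked across 1 clause boundary (Ø).
It functions as the subject of "inquired", so the gap sits immediately after word 6 ("reported").
Base order: The broker has reported that that senator inquired whether Ken insisted that Maya had built that invoice.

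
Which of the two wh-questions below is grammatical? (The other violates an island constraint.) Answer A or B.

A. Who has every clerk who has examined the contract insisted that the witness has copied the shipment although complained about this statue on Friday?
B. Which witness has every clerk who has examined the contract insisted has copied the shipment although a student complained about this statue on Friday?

In A, the wh-phrase is extracted from inside an adjunct island (introduced by "although"), which blocks movement.
In B, the extraction path crosses only that-complement boundaries, which are transparent.
So B is grammatical.

B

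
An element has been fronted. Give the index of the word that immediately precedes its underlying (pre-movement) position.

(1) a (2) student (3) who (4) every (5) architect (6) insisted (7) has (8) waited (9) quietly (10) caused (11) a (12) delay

The displaced element is "a student" (word 2).
It is linked across 1 clause boundary (Ø).
It functions as the subject of "waited", so the gap sits immediately after word 6 ("insisted").
Base order: Every architect insisted a student has waited quietly.

6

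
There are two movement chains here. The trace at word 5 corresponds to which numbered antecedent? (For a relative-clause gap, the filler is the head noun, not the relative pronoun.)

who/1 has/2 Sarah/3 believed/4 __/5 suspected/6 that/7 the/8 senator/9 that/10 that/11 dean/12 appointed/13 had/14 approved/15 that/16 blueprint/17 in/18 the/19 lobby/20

The marked gap is the subject of "suspected".
Its filler is the fronted wh-phrase "who", at word 1.
(The other dependency links word 9 to a gap after word 13.)

1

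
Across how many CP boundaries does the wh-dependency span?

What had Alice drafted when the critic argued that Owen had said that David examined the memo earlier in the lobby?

0

"what" originates inside the matrix clause — no clause boundary is crossed.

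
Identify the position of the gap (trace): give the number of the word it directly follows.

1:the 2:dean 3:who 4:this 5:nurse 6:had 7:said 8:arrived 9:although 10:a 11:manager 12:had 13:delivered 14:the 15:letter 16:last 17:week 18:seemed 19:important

7

The displaced element is "the dean" (word 2).
It is linked across 1 clause boundary (Ø).
It functions as the subject of "arrived", so the gap sits immediately after word 7 ("said").
Base order: This nurse had said the dean arrived although a manager had delivered the letter last week.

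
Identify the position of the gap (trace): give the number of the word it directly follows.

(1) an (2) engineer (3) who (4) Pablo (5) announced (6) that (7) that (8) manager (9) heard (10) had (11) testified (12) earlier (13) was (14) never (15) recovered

The displaced element is "an engineer" (word 2).
It is linked across 2 clause boundaries (that → Ø).
It functions as the subject of "testified", so the gap sits immediately after word 9 ("heard").
Base order: Pablo announced that that manager heard that an engineer had testified earlier.

9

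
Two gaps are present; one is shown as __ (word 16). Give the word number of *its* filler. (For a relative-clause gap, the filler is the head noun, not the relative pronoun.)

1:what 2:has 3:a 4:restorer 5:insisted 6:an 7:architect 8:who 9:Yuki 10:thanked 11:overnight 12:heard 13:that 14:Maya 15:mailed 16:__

The marked gap is the direct object of "mailed".
Its filler is the fronted wh-phrase "what", at word 1.
(The other dependency links word 7 to a gap after word 10.)

1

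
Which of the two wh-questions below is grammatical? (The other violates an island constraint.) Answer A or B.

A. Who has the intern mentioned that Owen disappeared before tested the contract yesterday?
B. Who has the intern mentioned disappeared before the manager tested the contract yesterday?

B

In A, the wh-phrase is extracted from inside an adjunct island (introduced by "before"), which blocks movement.
In B, the extraction path crosses only that-complement boundaries, which are transparent.
So B is grammatical.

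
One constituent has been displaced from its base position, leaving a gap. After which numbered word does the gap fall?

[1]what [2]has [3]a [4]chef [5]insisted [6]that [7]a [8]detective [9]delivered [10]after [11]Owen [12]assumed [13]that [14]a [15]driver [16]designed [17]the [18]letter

The displaced element is "what" (word 1).
It is linked across 1 clause boundary (that).
It functions as the direct object of "delivered", so the gap sits immediately after word 9 ("delivered").
Base order: A chef has insisted that a detective delivered what after Owen assumed that a driver designed the letter.

9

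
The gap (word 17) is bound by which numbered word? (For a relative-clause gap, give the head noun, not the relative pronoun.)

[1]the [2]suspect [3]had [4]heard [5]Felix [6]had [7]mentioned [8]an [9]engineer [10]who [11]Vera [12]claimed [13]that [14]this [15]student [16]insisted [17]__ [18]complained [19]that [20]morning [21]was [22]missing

The gap at 17 is the subject of "complained", inside a relative clause.
The relative pronoun is "who" (word 10); it is bound by the head noun immediately before it.
Its filler is the head noun "engineer", at word 9.

9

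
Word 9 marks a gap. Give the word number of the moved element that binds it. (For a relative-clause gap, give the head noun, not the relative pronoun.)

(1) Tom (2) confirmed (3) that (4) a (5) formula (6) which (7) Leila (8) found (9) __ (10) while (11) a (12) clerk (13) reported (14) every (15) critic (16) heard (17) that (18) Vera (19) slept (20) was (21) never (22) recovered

5

The gap at 9 is the object of "found", inside a relative clause.
The relative pronoun is "which" (word 6); it is bound by the head noun immediately before it.
Its filler is the head noun "formula", at word 5.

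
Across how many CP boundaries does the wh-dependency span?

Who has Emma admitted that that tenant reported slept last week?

"who" is extracted from the subject of "slept".
Boundaries crossed, outermost first: [that], [Ø] — 2 in total.

2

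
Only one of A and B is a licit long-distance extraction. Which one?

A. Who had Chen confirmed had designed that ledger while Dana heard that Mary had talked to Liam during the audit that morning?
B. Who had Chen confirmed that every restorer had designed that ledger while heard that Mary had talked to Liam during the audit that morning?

In B, the wh-phrase is extracted from inside an adjunct island (introduced by "while"), which blocks movement.
In A, the extraction path crosses only that-complement boundaries, which are transparent.
So A is grammatical.

A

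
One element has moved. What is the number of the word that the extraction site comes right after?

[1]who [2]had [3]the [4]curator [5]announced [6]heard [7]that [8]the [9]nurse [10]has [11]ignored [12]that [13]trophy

The displaced element is "who" (word 1).
It is linked across 1 clause boundary (Ø).
It functions as the subject of "heard", so the gap sits immediately after word 5 ("announced").
Base order: The curator had announced that who heard that the nurse has ignored that trophy.

5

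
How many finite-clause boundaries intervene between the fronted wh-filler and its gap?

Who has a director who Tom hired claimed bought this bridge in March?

1

"who" is extracted from the subject of "bought".
Boundaries crossed, outermost first: [Ø] — 1 in total.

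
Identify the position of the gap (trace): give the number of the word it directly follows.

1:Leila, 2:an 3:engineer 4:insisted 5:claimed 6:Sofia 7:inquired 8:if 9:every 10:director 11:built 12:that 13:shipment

The displaced element is "Leila" (word 1).
It is linked across 1 clause boundary (Ø).
It functions as the subject of "claimed", so the gap sits immediately after word 4 ("insisted").
Base order: An engineer insisted Leila claimed Sofia inquired if every director built that shipment.

4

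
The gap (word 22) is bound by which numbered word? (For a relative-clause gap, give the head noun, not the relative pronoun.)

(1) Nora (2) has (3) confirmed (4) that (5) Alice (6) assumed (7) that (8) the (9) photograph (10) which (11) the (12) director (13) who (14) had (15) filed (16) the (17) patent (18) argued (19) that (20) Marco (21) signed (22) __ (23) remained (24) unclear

9

The gap at 22 is the object of "signed", inside a relative clause.
The relative pronoun is "which" (word 10); it is bound by the head noun immediately before it.
Its filler is the head noun "photograph", at word 9.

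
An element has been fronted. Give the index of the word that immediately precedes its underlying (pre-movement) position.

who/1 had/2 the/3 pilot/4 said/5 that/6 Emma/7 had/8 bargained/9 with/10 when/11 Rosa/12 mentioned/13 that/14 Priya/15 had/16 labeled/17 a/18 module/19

10

The displaced element is "who" (word 1).
It is linked across 1 clause boundary (that).
It functions as the object of the preposition "with" of "bargained", so the gap sits immediately after word 10 ("with").
Base order: The pilot had said that Emma had bargained with who when Rosa mentioned that Priya had labeled a module.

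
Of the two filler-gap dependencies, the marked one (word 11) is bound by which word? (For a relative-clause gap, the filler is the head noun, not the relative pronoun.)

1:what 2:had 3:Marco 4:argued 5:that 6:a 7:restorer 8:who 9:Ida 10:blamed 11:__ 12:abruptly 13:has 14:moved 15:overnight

7

The marked gap is inside the relative clause, the direct object of "blamed".
Its filler is the head noun "restorer" (via "who"), at word 7.
(The other dependency links word 1 to a gap after word 14.)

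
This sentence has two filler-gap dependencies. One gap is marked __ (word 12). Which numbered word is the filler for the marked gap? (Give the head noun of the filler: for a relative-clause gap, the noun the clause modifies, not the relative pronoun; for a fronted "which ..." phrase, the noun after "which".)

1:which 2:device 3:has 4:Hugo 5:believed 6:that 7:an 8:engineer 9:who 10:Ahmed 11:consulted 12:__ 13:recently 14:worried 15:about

8

The marked gap is inside the relative clause, the direct object of "consulted".
Its filler is the head noun "engineer" (via "who"), at word 8.
(The other dependency links word 2 to a gap after word 15.)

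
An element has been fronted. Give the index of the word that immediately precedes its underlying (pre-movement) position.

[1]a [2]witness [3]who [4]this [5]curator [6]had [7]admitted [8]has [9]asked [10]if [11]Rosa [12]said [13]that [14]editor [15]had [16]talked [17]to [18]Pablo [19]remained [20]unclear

7

The displaced element is "a witness" (word 2).
It is linked across 1 clause boundary (Ø).
It functions as the subject of "asked", so the gap sits immediately after word 7 ("admitted").
Base order: This curator had admitted that a witness has asked if Rosa said that editor had talked to Pablo.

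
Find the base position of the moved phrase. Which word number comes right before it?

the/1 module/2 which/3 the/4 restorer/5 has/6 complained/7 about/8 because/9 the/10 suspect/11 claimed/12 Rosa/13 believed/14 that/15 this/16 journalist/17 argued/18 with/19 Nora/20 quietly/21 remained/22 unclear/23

8

The displaced element is "the module" (word 2).
It functions as the object of the preposition "about" of "complained", so the gap sits immediately after word 8 ("about").
Base order: The restorer has complained about the module because the suspect claimed Rosa believed that this journalist argued with Nora quietly.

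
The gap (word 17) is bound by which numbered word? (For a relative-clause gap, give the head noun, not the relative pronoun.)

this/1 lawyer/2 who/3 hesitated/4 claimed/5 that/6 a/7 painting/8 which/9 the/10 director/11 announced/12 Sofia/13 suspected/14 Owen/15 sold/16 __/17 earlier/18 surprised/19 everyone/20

8

The gap at 17 is the object of "sold", inside a relative clause.
The relative pronoun is "which" (word 9); it is bound by the head noun immediately before it.
Its filler is the head noun "painting", at word 8.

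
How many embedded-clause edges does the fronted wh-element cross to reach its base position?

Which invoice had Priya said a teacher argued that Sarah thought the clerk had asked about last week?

3

"which invoice" is extracted from the PP object of "asked".
Boundaries crossed, outermost first: [Ø], [that], [Ø] — 3 in total.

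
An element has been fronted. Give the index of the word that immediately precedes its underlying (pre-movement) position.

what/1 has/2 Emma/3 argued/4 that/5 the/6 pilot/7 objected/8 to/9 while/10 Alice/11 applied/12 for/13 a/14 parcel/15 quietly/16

9

The displaced element is "what" (word 1).
It is linked across 1 clause boundary (that).
It functions as the object of the preposition "to" of "objected", so the gap sits immediately after word 9 ("to").
Base order: Emma has argued that the pilot objected to what while Alice applied for a parcel quietly.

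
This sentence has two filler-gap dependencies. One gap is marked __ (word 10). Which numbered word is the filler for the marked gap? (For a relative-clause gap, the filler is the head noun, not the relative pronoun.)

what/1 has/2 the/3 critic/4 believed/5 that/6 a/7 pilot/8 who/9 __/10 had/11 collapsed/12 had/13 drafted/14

The marked gap is inside the relative clause, the subject of "collapsed".
Its filler is the head noun "pilot" (via "who"), at word 8.
(The other dependency links word 1 to a gap after word 14.)

8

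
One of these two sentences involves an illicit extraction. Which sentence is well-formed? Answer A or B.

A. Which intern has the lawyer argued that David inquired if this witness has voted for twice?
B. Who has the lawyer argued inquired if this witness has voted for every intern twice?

B

In A, the wh-phrase is extracted from inside a wh-island (introduced by "if"), which blocks movement.
In B, the extraction path crosses only that-complement boundaries, which are transparent.
So B is grammatical.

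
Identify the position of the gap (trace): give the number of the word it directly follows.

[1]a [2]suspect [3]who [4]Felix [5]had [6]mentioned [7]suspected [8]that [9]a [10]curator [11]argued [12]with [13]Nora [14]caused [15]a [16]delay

The displaced element is "a suspect" (word 2).
It is linked across 1 clause boundary (Ø).
It functions as the subject of "suspected", so the gap sits immediately after word 6 ("mentioned").
Base order: Felix had mentioned that a suspect suspected that a curator argued with Nora.

6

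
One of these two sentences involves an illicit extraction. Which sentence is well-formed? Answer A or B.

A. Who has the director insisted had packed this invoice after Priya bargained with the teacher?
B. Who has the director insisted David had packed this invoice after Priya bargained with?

A

In B, the wh-phrase is extracted from inside an adjunct island (introduced by "after"), which blocks movement.
In A, the extraction path crosses only that-complement boundaries, which are transparent.
So A is grammatical.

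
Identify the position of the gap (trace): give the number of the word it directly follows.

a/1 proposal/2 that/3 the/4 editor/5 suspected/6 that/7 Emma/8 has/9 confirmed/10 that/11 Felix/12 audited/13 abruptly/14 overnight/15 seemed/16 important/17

The displaced element is "a proposal" (word 2).
It is linked across 2 clause boundaries (that → that).
It functions as the direct object of "audited", so the gap sits immediately after word 13 ("audited").
Base order: The editor suspected that Emma has confirmed that Felix audited a proposal abruptly overnight.

13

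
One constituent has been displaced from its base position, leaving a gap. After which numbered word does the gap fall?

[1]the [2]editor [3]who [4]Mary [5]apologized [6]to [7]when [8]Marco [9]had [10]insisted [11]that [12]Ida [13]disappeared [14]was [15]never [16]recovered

6

The displaced element is "the editor" (word 2).
It functions as the object of the preposition "to" of "apologized", so the gap sits immediately after word 6 ("to").
Base order: Mary apologized to the editor when Marco had insisted that Ida disappeared.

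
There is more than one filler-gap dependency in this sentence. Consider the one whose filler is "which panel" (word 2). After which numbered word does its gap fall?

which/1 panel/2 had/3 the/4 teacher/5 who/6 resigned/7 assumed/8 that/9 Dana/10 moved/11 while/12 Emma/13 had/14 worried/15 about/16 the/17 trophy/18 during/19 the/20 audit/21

The displaced element is "which panel" (word 2).
It is linked across 1 clause boundary (that).
It functions as the direct object of "moved", so the gap sits immediately after word 11 ("moved").
Base order: The teacher who resigned had assumed that Dana moved which panel while Emma had worried about the trophy during the audit.

11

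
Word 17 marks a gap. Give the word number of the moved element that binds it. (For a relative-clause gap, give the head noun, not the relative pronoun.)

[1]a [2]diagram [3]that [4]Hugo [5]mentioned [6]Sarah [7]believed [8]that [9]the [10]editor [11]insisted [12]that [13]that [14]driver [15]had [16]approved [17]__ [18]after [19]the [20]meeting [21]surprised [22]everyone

The gap at 17 is the object of "approved", inside a relative clause.
The relative pronoun is "that" (word 3); it is bound by the head noun immediately before it.
Its filler is the head noun "diagram", at word 2.

2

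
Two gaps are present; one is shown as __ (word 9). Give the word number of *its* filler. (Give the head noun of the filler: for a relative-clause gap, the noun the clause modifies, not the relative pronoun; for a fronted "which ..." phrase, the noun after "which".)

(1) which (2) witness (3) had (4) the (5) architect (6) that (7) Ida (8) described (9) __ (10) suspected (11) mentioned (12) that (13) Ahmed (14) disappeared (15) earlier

The marked gap is inside the relative clause, the direct object of "described".
Its filler is the head noun "architect" (via "that"), at word 5.
(The other dependency links word 2 to a gap after word 10.)

5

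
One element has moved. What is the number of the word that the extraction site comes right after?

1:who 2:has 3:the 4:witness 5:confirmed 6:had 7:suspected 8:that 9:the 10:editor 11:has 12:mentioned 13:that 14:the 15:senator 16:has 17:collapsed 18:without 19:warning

The displaced element is "who" (word 1).
It is linked across 1 clause boundary (Ø).
It functions as the subject of "suspected", so the gap sits immediately after word 5 ("confirmed").
Base order: The witness has confirmed that who had suspected that the editor has mentioned that the senator has collapsed without warning.

5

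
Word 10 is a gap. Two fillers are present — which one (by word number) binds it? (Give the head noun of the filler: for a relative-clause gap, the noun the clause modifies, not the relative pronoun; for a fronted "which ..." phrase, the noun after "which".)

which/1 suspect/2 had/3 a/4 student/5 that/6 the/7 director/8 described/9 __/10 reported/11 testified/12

The marked gap is inside the relative clause, the direct object of "described".
Its filler is the head noun "student" (via "that"), at word 5.
(The other dependency links word 2 to a gap after word 11.)

5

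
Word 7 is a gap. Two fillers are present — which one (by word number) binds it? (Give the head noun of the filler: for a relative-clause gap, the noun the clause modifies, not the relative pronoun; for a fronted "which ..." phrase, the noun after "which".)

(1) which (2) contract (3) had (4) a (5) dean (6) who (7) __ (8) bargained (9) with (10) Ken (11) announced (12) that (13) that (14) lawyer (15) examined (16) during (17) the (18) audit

The marked gap is inside the relative clause, the subject of "bargained".
Its filler is the head noun "dean" (via "who"), at word 5.
(The other dependency links word 2 to a gap after word 15.)

5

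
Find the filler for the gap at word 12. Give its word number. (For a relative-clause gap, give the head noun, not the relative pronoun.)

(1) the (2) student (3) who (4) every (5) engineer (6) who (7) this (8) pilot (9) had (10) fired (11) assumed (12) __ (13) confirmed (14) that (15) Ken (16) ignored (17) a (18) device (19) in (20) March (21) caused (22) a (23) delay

2

The gap at 12 is the subject of "confirmed", inside a relative clause.
The relative pronoun is "who" (word 3); it is bound by the head noun immediately before it.
Its filler is the head noun "student", at word 2.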